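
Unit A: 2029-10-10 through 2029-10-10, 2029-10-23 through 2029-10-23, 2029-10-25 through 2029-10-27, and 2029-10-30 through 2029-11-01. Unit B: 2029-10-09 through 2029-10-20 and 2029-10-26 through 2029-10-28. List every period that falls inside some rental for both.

2029-10-10 through 2029-10-10, 2029-10-26 through 2029-10-27

2029-10-10 through 2029-10-10 meets the second set on 2029-10-10 through 2029-10-10.
2029-10-23 through 2029-10-23: no overlap with the second set.
2029-10-25 through 2029-10-27 meets the second set on 2029-10-26 through 2029-10-27.
2029-10-30 through 2029-11-01: no overlap with the second set.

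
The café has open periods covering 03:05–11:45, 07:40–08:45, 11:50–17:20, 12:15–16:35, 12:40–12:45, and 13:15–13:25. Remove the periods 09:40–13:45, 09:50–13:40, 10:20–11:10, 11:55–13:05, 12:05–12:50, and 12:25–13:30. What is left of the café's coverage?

First set merges to 03:05–11:45, 11:50–17:20.
Second set merges to 09:40–13:45.
03:05–11:45 \ B = 03:05–09:40.
11:50–17:20 \ B = 13:45–17:20.

03:05–09:40, 13:45–17:20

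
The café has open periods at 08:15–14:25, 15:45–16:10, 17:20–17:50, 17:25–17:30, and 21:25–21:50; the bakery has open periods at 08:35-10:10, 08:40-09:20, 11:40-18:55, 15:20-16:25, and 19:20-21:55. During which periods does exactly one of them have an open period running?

08:15–08:35, 10:10–11:40, 14:25–15:45, 16:10–17:20, 17:50–18:55, 19:20–21:25, 21:50–21:55

First set merges to 08:15–14:25, 15:45–16:10, 17:20–17:50, 21:25–21:50.
Second set merges to 08:35–10:10, 11:40–18:55, 19:20–21:55.
A \ B = 08:15–08:35, 10:10–11:40.
B \ A = 14:25–15:45, 16:10–17:20, 17:50–18:55, 19:20–21:25, 21:50–21:55.
Union of the two gives the symmetric difference.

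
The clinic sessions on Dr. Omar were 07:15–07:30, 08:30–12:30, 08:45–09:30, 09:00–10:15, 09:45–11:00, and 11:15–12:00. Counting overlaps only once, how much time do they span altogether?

4 h 15 min

Merged: 07:15–07:30, 08:30–12:30.
Lengths: 15 min + 4 h = 4 h 15 min.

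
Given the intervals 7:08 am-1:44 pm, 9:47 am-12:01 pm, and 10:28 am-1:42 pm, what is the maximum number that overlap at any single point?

Walk the sorted start/end points keeping a running depth.
The depth first hits 3 at 10:28 am.

3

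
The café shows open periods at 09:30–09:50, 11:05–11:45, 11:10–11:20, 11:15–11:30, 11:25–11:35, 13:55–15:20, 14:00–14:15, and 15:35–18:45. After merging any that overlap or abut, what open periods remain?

09:30–09:50, 11:05–11:45, 13:55–15:20, 15:35–18:45

11:05–11:45 is disjoint → start new block.
11:10–11:20 overlaps/touches 11:05–11:45 → extend to 11:05–11:45.
11:15–11:30 overlaps/touches 11:05–11:45 → extend to 11:05–11:45.
11:25–11:35 overlaps/touches 11:05–11:45 → extend to 11:05–11:45.
13:55–15:20 is disjoint → start new block.
14:00–14:15 overlaps/touches 13:55–15:20 → extend to 13:55–15:20.
15:35–18:45 is disjoint → start new block.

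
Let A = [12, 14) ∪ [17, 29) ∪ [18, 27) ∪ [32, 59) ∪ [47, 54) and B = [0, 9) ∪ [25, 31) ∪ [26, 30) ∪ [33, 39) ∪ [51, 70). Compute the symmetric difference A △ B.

A, merged: [12, 14), [17, 29), [32, 59).
B, merged: [0, 9), [25, 31), [33, 39), [51, 70).
Only in the first: [12, 14), [17, 25), [32, 33), [39, 51).
Only in the second: [0, 9), [29, 31), [59, 70).
Together these are the periods covered by exactly one.

[0, 9) ∪ [12, 14) ∪ [17, 25) ∪ [29, 31) ∪ [32, 33) ∪ [39, 51) ∪ [59, 70)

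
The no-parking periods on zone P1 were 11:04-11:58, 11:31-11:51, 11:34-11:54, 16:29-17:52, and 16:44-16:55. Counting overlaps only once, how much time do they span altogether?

2 h 17 min

Merged: 11:04–11:58, 16:29–17:52.
Lengths: 54 min + 1 h 23 min = 2 h 17 min.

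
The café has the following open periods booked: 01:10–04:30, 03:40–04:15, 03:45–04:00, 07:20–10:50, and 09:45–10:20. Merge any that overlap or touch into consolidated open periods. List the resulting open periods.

03:40-04:15 overlaps/touches 01:10-04:30 → extend to 01:10-04:30.
03:45-04:00 overlaps/touches 01:10-04:30 → extend to 01:10-04:30.
07:20-10:50 is disjoint → start new block.
09:45-10:20 overlaps/touches 07:20-10:50 → extend to 07:20-10:50.

01:10-04:30, 07:20-10:50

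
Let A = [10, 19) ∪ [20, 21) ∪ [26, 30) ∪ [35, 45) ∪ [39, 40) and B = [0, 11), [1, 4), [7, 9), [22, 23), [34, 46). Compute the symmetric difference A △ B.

A, merged: [10, 19), [20, 21), [26, 30), [35, 45).
B, merged: [0, 11), [22, 23), [34, 46).
A but not B: [11, 19), [20, 21), [26, 30).
B but not A: [0, 10), [22, 23), [34, 35), [45, 46).
Combining gives A △ B.

[0, 10) ∪ [11, 19) ∪ [20, 21) ∪ [22, 23) ∪ [26, 30) ∪ [34, 35) ∪ [45, 46)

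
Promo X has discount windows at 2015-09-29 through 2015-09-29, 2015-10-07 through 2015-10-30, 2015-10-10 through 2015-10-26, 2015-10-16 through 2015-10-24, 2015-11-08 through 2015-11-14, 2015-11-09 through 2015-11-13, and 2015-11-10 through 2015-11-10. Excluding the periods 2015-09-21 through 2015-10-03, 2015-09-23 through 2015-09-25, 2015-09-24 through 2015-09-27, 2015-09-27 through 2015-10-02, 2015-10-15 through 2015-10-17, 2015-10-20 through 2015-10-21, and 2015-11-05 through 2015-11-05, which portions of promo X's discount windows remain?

2015-10-07 through 2015-10-14, 2015-10-18 through 2015-10-19, 2015-10-22 through 2015-10-30, 2015-11-08 through 2015-11-14

First set merges to 2015-09-29 through 2015-09-29, 2015-10-07 through 2015-10-30, 2015-11-08 through 2015-11-14.
Second set merges to 2015-09-21 through 2015-10-03, 2015-10-15 through 2015-10-17, 2015-10-20 through 2015-10-21, 2015-11-05 through 2015-11-05.
2015-09-29 through 2015-09-29: entirely removed.
2015-10-07 through 2015-10-30 \ B = 2015-10-07 through 2015-10-14, 2015-10-18 through 2015-10-19, 2015-10-22 through 2015-10-30.
2015-11-08 through 2015-11-14: nothing removed.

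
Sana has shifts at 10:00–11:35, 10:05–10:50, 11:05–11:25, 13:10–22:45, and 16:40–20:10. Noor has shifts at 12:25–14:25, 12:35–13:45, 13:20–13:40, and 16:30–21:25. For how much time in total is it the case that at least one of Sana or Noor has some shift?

11 h 55 min

A, merged: 10:00–11:35, 13:10–22:45.
B, merged: 12:25–14:25, 16:30–21:25.
A ∪ B = 10:00–11:35, 12:25–22:45.
Total: 1 h 35 min + 10 h 20 min = 11 h 55 min.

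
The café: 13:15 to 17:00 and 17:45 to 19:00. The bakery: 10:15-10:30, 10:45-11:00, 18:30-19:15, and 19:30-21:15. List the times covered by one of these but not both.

10:15-10:30, 10:45-11:00, 13:15-17:00, 17:45-18:30, 19:00-19:15, 19:30-21:15

A \ B = 13:15-17:00, 17:45-18:30.
B \ A = 10:15-10:30, 10:45-11:00, 19:00-19:15, 19:30-21:15.
Union of the two gives the symmetric difference.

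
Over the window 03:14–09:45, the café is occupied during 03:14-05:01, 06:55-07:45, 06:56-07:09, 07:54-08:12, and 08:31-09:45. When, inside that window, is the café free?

The merged coverage is 03:14–05:01, 06:55–07:45, 07:54–08:12, 08:31–09:45.
Gaps within 03:14–09:45: 05:01–06:55, 07:45–07:54, 08:12–08:31.

05:01–06:55, 07:45–07:54, 08:12–08:31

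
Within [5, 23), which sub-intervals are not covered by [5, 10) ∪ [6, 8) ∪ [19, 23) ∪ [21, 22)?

After merging, the occupied span is [5, 10), [19, 23).
Uncovered inside [5, 23): [10, 19).

[10, 19)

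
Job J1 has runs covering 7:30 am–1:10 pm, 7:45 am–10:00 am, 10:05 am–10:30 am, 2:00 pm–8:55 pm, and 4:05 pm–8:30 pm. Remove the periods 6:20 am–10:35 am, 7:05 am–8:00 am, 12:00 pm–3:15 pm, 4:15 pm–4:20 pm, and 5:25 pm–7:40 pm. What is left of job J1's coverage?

Merge the first list: 7:30 am–1:10 pm, 2:00 pm–8:55 pm.
Merge the second list: 6:20 am–10:35 am, 12:00 pm–3:15 pm, 4:15 pm–4:20 pm, 5:25 pm–7:40 pm.
7:30 am–1:10 pm with B removed leaves 10:35 am–12:00 pm.
2:00 pm–8:55 pm with B removed leaves 3:15 pm–4:15 pm, 4:20 pm–5:25 pm, 7:40 pm–8:55 pm.

10:35 am–12:00 pm, 3:15 pm–4:15 pm, 4:20 pm–5:25 pm, 7:40 pm–8:55 pm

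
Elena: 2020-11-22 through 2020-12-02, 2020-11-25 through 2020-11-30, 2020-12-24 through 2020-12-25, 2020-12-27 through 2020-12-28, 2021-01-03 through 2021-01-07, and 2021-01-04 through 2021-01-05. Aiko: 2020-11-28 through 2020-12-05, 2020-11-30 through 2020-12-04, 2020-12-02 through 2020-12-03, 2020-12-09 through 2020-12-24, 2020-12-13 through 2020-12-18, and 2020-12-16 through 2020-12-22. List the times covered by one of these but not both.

2020-11-22 through 2020-11-27, 2020-12-03 through 2020-12-05, 2020-12-09 through 2020-12-23, 2020-12-25 through 2020-12-25, 2020-12-27 through 2020-12-28, 2021-01-03 through 2021-01-07

First set merges to 2020-11-22 through 2020-12-02, 2020-12-24 through 2020-12-25, 2020-12-27 through 2020-12-28, 2021-01-03 through 2021-01-07.
Second set merges to 2020-11-28 through 2020-12-05, 2020-12-09 through 2020-12-24.
A \ B = 2020-11-22 through 2020-11-27, 2020-12-25 through 2020-12-25, 2020-12-27 through 2020-12-28, 2021-01-03 through 2021-01-07.
B \ A = 2020-12-03 through 2020-12-05, 2020-12-09 through 2020-12-23.
Union of the two gives the symmetric difference.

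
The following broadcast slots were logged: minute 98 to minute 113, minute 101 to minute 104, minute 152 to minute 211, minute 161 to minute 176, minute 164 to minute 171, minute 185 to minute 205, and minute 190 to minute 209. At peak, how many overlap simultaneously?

3

At minute 164, 3 of the intervals are simultaneously active.
No point has more.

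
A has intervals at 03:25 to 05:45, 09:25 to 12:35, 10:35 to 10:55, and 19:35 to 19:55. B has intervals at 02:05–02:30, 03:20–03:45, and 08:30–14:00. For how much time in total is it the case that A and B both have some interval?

Merge the first list: 03:25-05:45, 09:25-12:35, 19:35-19:55.
A ∩ B = 03:25-03:45, 09:25-12:35.
Total: 20 min + 3 h 10 min = 3 h 30 min.

3 h 30 min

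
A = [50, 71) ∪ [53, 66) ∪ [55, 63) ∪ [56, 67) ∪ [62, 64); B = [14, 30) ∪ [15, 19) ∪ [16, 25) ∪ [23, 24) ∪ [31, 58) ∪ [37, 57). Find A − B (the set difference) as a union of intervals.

First set merges to [50, 71).
Second set merges to [14, 30), [31, 58).
[50, 71) minus B → [58, 71).

[58, 71)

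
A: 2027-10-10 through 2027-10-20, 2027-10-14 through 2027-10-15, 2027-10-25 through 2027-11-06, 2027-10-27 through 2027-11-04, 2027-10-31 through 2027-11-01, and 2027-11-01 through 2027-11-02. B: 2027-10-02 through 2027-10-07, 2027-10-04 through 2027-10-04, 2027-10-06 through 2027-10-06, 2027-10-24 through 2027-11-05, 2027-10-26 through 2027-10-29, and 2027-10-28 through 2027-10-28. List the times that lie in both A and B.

2027-10-25 through 2027-11-05

First set merges to 2027-10-10 through 2027-10-20, 2027-10-25 through 2027-11-06.
Second set merges to 2027-10-02 through 2027-10-07, 2027-10-24 through 2027-11-05.
2027-10-10 through 2027-10-20 falls entirely outside B.
2027-10-25 through 2027-11-06 overlaps B on 2027-10-25 through 2027-11-05.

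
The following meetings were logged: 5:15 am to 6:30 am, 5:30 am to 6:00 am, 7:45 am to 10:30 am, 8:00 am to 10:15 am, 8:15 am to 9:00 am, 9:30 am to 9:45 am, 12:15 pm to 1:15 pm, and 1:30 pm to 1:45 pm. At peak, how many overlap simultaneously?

3

At 8:15 am, 3 of the intervals are simultaneously active.
No point has more.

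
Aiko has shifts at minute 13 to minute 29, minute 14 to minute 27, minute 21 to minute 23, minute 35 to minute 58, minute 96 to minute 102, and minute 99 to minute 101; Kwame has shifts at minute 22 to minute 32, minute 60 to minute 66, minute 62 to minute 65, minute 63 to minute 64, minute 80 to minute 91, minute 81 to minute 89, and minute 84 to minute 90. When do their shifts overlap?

First set merges to minute 13 to minute 29, minute 35 to minute 58, minute 96 to minute 102.
Second set merges to minute 22 to minute 32, minute 60 to minute 66, minute 80 to minute 91.
minute 13 to minute 29 meets the second set on minute 22 to minute 29.
minute 35 to minute 58: no overlap with the second set.
minute 96 to minute 102: no overlap with the second set.

minute 22 to minute 29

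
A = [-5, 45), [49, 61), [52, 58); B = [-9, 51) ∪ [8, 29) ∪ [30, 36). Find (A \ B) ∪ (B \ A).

[-9, -5) ∪ [45, 49) ∪ [51, 61)

First set merges to [-5, 45), [49, 61).
Second set merges to [-9, 51).
A \ B = [51, 61).
B \ A = [-9, -5), [45, 49).
Union of the two gives the symmetric difference.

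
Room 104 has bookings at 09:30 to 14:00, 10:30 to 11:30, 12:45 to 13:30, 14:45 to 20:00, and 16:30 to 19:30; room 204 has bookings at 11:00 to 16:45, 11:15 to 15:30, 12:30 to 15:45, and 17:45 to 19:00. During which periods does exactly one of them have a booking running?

09:30-11:00, 14:00-14:45, 16:45-17:45, 19:00-20:00

Merge the first list: 09:30-14:00, 14:45-20:00.
Merge the second list: 11:00-16:45, 17:45-19:00.
A \ B = 09:30-11:00, 16:45-17:45, 19:00-20:00.
B \ A = 14:00-14:45.
Union of the two gives the symmetric difference.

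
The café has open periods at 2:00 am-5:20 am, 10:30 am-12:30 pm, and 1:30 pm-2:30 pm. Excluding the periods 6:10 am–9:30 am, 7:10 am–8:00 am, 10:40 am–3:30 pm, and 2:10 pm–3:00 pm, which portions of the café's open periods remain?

Second set merges to 6:10 am–9:30 am, 10:40 am–3:30 pm.
2:00 am–5:20 am: no B overlap → unchanged.
10:30 am–12:30 pm minus B → 10:30 am–10:40 am.
1:30 pm–2:30 pm: fully covered by B → removed.

2:00 am–5:20 am, 10:30 am–10:40 am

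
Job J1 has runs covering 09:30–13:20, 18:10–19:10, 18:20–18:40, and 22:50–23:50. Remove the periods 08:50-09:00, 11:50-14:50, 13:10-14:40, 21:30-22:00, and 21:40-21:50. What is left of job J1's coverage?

09:30-11:50, 18:10-19:10, 22:50-23:50

Merge the first list: 09:30-13:20, 18:10-19:10, 22:50-23:50.
Merge the second list: 08:50-09:00, 11:50-14:50, 21:30-22:00.
09:30-13:20 \ B = 09:30-11:50.
18:10-19:10: nothing removed.
22:50-23:50: nothing removed.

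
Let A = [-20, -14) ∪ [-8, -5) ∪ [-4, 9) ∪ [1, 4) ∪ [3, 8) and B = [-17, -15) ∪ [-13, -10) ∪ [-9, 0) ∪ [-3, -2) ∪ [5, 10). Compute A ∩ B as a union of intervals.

[-17, -15) ∪ [-8, -5) ∪ [-4, 0) ∪ [5, 9)

First set merges to [-20, -14), [-8, -5), [-4, 9).
Second set merges to [-17, -15), [-13, -10), [-9, 0), [5, 10).
[-20, -14) ∩ B → [-17, -15).
[-8, -5) ∩ B → [-8, -5).
[-4, 9) ∩ B → [-4, 0), [5, 9).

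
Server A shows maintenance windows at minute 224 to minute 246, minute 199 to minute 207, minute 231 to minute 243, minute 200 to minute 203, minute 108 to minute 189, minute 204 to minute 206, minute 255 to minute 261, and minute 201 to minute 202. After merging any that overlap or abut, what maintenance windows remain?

Sort by start: minute 108 to minute 189, minute 199 to minute 207, minute 200 to minute 203, minute 201 to minute 202, minute 204 to minute 206, minute 224 to minute 246, minute 231 to minute 243, minute 255 to minute 261.
minute 199 to minute 207 is disjoint → start new block.
minute 200 to minute 203 overlaps/touches minute 199 to minute 207 → extend to minute 199 to minute 207.
minute 201 to minute 202 overlaps/touches minute 199 to minute 207 → extend to minute 199 to minute 207.
minute 204 to minute 206 overlaps/touches minute 199 to minute 207 → extend to minute 199 to minute 207.
minute 224 to minute 246 is disjoint → start new block.
minute 231 to minute 243 overlaps/touches minute 224 to minute 246 → extend to minute 224 to minute 246.
minute 255 to minute 261 is disjoint → start new block.

minute 108 to minute 189, minute 199 to minute 207, minute 224 to minute 246, minute 255 to minute 261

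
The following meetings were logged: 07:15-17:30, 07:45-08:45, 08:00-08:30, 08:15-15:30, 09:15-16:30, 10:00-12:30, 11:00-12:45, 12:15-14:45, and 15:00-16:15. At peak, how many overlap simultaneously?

6

At 12:15, 6 of the intervals are simultaneously active.
No point has more.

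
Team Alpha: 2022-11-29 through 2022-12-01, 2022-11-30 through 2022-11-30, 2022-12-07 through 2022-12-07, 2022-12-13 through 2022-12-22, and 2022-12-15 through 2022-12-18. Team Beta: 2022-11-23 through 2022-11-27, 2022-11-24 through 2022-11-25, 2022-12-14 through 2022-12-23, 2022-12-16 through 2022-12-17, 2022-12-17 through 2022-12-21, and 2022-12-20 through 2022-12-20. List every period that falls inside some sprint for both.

First set merges to 2022-11-29 through 2022-12-01, 2022-12-07 through 2022-12-07, 2022-12-13 through 2022-12-22.
Second set merges to 2022-11-23 through 2022-11-27, 2022-12-14 through 2022-12-23.
2022-11-29 through 2022-12-01: no overlap with the second set.
2022-12-07 through 2022-12-07: no overlap with the second set.
2022-12-13 through 2022-12-22 meets the second set on 2022-12-14 through 2022-12-22.

2022-12-14 through 2022-12-22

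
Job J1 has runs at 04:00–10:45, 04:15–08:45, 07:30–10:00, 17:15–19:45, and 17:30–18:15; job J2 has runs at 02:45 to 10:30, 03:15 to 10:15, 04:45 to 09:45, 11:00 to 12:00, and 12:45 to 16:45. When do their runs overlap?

Merge the first list: 04:00-10:45, 17:15-19:45.
Merge the second list: 02:45-10:30, 11:00-12:00, 12:45-16:45.
04:00-10:45 overlaps B on 04:00-10:30.
17:15-19:45 falls entirely outside B.

04:00-10:30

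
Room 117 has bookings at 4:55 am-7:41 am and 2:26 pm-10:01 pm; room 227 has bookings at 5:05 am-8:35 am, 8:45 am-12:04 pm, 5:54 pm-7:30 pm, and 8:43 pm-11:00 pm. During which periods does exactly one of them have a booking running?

4:55 am-5:05 am, 7:41 am-8:35 am, 8:45 am-12:04 pm, 2:26 pm-5:54 pm, 7:30 pm-8:43 pm, 10:01 pm-11:00 pm

A but not B: 4:55 am-5:05 am, 2:26 pm-5:54 pm, 7:30 pm-8:43 pm.
B but not A: 7:41 am-8:35 am, 8:45 am-12:04 pm, 10:01 pm-11:00 pm.
Combining gives A △ B.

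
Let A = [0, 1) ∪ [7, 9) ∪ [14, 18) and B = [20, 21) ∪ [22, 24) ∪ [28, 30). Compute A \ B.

[0, 1): nothing removed.
[7, 9): nothing removed.
[14, 18): nothing removed.

[0, 1) ∪ [7, 9) ∪ [14, 18)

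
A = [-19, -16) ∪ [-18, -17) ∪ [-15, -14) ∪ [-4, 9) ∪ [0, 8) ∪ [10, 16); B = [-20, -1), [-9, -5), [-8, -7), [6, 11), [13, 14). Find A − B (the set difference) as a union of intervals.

Merge the first list: [-19, -16), [-15, -14), [-4, 9), [10, 16).
Merge the second list: [-20, -1), [6, 11), [13, 14).
[-19, -16): fully covered by B → removed.
[-15, -14): fully covered by B → removed.
[-4, 9) minus B → [-1, 6).
[10, 16) minus B → [11, 13), [14, 16).

[-1, 6) ∪ [11, 13) ∪ [14, 16)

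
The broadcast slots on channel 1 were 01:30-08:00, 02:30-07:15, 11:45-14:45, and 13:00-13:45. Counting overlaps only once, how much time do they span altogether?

Merged: 01:30–08:00, 11:45–14:45.
Lengths: 6 h 30 min + 3 h = 9 h 30 min.

9 h 30 min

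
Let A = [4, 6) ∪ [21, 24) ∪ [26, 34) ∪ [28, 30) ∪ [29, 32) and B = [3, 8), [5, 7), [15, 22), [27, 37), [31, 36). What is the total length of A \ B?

3

Merge the first list: [4, 6), [21, 24), [26, 34).
Merge the second list: [3, 8), [15, 22), [27, 37).
A \ B = [22, 24), [26, 27).
Total: 2 + 1 = 3.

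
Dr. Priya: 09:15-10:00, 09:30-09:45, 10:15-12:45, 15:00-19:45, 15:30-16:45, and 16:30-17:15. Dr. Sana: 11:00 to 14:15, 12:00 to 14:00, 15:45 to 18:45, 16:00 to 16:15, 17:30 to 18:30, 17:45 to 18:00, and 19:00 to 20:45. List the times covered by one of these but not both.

09:15–10:00, 10:15–11:00, 12:45–14:15, 15:00–15:45, 18:45–19:00, 19:45–20:45

A, merged: 09:15–10:00, 10:15–12:45, 15:00–19:45.
B, merged: 11:00–14:15, 15:45–18:45, 19:00–20:45.
A \ B = 09:15–10:00, 10:15–11:00, 15:00–15:45, 18:45–19:00.
B \ A = 12:45–14:15, 19:45–20:45.
Union of the two gives the symmetric difference.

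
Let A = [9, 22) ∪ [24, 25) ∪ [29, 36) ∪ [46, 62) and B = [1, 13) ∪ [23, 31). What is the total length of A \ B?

A \ B = [13, 22), [31, 36), [46, 62).
Total: 9 + 5 + 16 = 30.

30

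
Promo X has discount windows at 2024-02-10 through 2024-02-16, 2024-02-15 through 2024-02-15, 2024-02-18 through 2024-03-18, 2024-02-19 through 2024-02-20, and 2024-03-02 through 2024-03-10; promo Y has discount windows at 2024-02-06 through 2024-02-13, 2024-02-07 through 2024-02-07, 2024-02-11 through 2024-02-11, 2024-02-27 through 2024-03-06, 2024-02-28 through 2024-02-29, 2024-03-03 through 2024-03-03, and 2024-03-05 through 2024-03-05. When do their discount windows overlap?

2024-02-10 through 2024-02-13, 2024-02-27 through 2024-03-06

A, merged: 2024-02-10 through 2024-02-16, 2024-02-18 through 2024-03-18.
B, merged: 2024-02-06 through 2024-02-13, 2024-02-27 through 2024-03-06.
2024-02-10 through 2024-02-16 ∩ B → 2024-02-10 through 2024-02-13.
2024-02-18 through 2024-03-18 ∩ B → 2024-02-27 through 2024-03-06.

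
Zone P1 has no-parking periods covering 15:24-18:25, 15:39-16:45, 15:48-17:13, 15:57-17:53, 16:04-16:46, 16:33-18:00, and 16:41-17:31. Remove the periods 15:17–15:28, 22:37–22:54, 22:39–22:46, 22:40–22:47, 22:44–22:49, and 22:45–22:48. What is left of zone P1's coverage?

Merge the first list: 15:24-18:25.
Merge the second list: 15:17-15:28, 22:37-22:54.
15:24-18:25 minus B → 15:28-18:25.

15:28-18:25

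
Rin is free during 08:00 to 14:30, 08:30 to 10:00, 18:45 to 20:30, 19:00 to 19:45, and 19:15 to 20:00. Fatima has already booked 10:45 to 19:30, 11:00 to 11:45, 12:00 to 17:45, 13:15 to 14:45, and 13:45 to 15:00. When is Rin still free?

First set merges to 08:00-14:30, 18:45-20:30.
Second set merges to 10:45-19:30.
08:00-14:30 minus B → 08:00-10:45.
18:45-20:30 minus B → 19:30-20:30.

08:00-10:45, 19:30-20:30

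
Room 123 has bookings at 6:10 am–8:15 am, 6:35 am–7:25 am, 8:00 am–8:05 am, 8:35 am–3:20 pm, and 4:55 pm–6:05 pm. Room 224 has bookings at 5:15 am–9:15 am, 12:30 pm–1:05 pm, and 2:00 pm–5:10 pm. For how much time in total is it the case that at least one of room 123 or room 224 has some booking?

12 h 50 min

First set merges to 6:10 am-8:15 am, 8:35 am-3:20 pm, 4:55 pm-6:05 pm.
A ∪ B = 5:15 am-6:05 pm.
Total: 12 h 50 min.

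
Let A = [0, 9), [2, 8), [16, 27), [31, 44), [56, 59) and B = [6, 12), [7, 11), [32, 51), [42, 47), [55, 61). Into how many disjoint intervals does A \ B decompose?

3

First set merges to [0, 9), [16, 27), [31, 44), [56, 59).
Second set merges to [6, 12), [32, 51), [55, 61).
A \ B = [0, 6), [16, 27), [31, 32).
That is 3 disjoint pieces.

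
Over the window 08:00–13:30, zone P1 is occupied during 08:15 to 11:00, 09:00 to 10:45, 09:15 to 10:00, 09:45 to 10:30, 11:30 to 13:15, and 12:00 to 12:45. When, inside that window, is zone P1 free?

After merging, the occupied span is 08:15–11:00, 11:30–13:15.
Uncovered inside 08:00–13:30: 08:00–08:15, 11:00–11:30, 13:15–13:30.

08:00–08:15, 11:00–11:30, 13:15–13:30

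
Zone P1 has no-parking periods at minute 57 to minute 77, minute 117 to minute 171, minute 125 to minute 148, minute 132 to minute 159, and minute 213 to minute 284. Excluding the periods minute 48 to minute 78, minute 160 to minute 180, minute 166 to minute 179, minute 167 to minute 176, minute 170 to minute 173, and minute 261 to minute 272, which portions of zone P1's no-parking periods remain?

minute 117 to minute 160, minute 213 to minute 261, minute 272 to minute 284

A, merged: minute 57 to minute 77, minute 117 to minute 171, minute 213 to minute 284.
B, merged: minute 48 to minute 78, minute 160 to minute 180, minute 261 to minute 272.
minute 57 to minute 77: entirely removed.
minute 117 to minute 171 \ B = minute 117 to minute 160.
minute 213 to minute 284 \ B = minute 213 to minute 261, minute 272 to minute 284.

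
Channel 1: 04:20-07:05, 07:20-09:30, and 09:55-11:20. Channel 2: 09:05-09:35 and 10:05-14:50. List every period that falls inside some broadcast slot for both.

04:20–07:05: no overlap with the second set.
07:20–09:30 meets the second set on 09:05–09:30.
09:55–11:20 meets the second set on 10:05–11:20.

09:05–09:30, 10:05–11:20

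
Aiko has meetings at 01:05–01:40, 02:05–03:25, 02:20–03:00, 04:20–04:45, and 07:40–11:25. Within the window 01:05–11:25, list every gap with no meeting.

Covered (merged): 01:05-01:40, 02:05-03:25, 04:20-04:45, 07:40-11:25.
Uncovered inside 01:05-11:25: 01:40-02:05, 03:25-04:20, 04:45-07:40.

01:40-02:05, 03:25-04:20, 04:45-07:40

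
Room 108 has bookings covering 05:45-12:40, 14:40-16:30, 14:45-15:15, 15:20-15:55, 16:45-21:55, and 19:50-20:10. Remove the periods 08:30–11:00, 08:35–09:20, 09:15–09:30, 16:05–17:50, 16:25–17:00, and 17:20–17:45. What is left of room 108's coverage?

05:45-08:30, 11:00-12:40, 14:40-16:05, 17:50-21:55

Merge the first list: 05:45-12:40, 14:40-16:30, 16:45-21:55.
Merge the second list: 08:30-11:00, 16:05-17:50.
05:45-12:40 minus B → 05:45-08:30, 11:00-12:40.
14:40-16:30 minus B → 14:40-16:05.
16:45-21:55 minus B → 17:50-21:55.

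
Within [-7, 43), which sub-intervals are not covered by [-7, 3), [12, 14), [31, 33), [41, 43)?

Covered (merged): [-7, 3), [12, 14), [31, 33), [41, 43).
Uncovered inside [-7, 43): [3, 12), [14, 31), [33, 41).

[3, 12) ∪ [14, 31) ∪ [33, 41)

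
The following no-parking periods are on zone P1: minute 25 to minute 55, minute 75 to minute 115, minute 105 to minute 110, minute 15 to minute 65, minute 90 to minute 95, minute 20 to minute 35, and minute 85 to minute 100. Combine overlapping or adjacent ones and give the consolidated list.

minute 15 to minute 65, minute 75 to minute 115

Sort by start: minute 15 to minute 65, minute 20 to minute 35, minute 25 to minute 55, minute 75 to minute 115, minute 85 to minute 100, minute 90 to minute 95, minute 105 to minute 110.
minute 20 to minute 35 overlaps/touches minute 15 to minute 65 → extend to minute 15 to minute 65.
minute 25 to minute 55 overlaps/touches minute 15 to minute 65 → extend to minute 15 to minute 65.
minute 75 to minute 115 is disjoint → start new block.
minute 85 to minute 100 overlaps/touches minute 75 to minute 115 → extend to minute 75 to minute 115.
minute 90 to minute 95 overlaps/touches minute 75 to minute 115 → extend to minute 75 to minute 115.
minute 105 to minute 110 overlaps/touches minute 75 to minute 115 → extend to minute 75 to minute 115.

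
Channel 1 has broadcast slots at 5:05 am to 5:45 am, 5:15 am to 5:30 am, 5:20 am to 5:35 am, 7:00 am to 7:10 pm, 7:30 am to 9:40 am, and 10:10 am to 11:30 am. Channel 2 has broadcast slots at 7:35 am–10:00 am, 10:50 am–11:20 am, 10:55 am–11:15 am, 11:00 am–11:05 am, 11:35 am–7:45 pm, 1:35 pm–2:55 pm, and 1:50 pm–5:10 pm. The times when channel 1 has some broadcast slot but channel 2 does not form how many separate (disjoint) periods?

4

A, merged: 5:05 am-5:45 am, 7:00 am-7:10 pm.
B, merged: 7:35 am-10:00 am, 10:50 am-11:20 am, 11:35 am-7:45 pm.
A \ B = 5:05 am-5:45 am, 7:00 am-7:35 am, 10:00 am-10:50 am, 11:20 am-11:35 am.
That is 4 disjoint pieces.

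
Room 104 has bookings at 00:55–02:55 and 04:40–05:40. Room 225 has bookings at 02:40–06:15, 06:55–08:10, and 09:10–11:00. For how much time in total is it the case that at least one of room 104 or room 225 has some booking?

A ∪ B = 00:55–06:15, 06:55–08:10, 09:10–11:00.
Total: 5 h 20 min + 1 h 15 min + 1 h 50 min = 8 h 25 min.

8 h 25 min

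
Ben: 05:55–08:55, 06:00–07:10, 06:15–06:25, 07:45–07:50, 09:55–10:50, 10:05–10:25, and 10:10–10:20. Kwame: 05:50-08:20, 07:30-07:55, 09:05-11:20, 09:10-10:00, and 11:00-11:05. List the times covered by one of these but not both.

Merge the first list: 05:55–08:55, 09:55–10:50.
Merge the second list: 05:50–08:20, 09:05–11:20.
A but not B: 08:20–08:55.
B but not A: 05:50–05:55, 09:05–09:55, 10:50–11:20.
Combining gives A △ B.

05:50–05:55, 08:20–08:55, 09:05–09:55, 10:50–11:20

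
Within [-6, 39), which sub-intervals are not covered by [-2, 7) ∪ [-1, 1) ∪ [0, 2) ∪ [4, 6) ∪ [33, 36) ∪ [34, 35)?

Covered (merged): [-2, 7), [33, 36).
Gaps within [-6, 39): [-6, -2), [7, 33), [36, 39).

[-6, -2) ∪ [7, 33) ∪ [36, 39)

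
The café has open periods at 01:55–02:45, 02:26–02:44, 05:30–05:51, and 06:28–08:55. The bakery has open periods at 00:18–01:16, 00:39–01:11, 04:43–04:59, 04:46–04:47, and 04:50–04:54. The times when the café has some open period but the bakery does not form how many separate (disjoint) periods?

Merge the first list: 01:55–02:45, 05:30–05:51, 06:28–08:55.
Merge the second list: 00:18–01:16, 04:43–04:59.
A \ B = 01:55–02:45, 05:30–05:51, 06:28–08:55.
That is 3 disjoint pieces.

3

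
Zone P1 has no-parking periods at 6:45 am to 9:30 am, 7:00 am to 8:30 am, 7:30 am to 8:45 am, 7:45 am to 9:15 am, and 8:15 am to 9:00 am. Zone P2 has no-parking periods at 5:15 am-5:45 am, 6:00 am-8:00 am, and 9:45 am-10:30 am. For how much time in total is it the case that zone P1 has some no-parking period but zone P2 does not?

First set merges to 6:45 am-9:30 am.
A \ B = 8:00 am-9:30 am.
Total: 1 h 30 min.

1 h 30 min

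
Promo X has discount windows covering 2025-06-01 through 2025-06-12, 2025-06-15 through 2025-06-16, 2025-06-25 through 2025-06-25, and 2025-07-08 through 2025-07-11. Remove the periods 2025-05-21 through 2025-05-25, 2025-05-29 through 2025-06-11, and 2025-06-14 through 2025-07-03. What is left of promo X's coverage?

2025-06-12 through 2025-06-12, 2025-07-08 through 2025-07-11

2025-06-01 through 2025-06-12 \ B = 2025-06-12 through 2025-06-12.
2025-06-15 through 2025-06-16: entirely removed.
2025-06-25 through 2025-06-25: entirely removed.
2025-07-08 through 2025-07-11: nothing removed.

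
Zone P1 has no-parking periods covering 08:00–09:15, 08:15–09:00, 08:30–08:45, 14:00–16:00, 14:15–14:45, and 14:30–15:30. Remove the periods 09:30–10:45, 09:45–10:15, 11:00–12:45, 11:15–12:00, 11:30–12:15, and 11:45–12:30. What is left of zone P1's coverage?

08:00–09:15, 14:00–16:00

A, merged: 08:00–09:15, 14:00–16:00.
B, merged: 09:30–10:45, 11:00–12:45.
08:00–09:15: no B overlap → unchanged.
14:00–16:00: no B overlap → unchanged.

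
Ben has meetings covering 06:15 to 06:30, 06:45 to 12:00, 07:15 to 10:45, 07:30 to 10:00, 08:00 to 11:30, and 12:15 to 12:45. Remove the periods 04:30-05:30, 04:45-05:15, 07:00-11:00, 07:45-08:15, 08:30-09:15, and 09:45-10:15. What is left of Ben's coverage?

06:15-06:30, 06:45-07:00, 11:00-12:00, 12:15-12:45

Merge the first list: 06:15-06:30, 06:45-12:00, 12:15-12:45.
Merge the second list: 04:30-05:30, 07:00-11:00.
06:15-06:30 is untouched.
06:45-12:00 with B removed leaves 06:45-07:00, 11:00-12:00.
12:15-12:45 is untouched.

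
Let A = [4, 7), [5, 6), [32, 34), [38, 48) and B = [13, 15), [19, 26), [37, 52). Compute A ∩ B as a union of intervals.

[38, 48)

Merge the first list: [4, 7), [32, 34), [38, 48).
[4, 7): no overlap with the second set.
[32, 34): no overlap with the second set.
[38, 48) meets the second set on [38, 48).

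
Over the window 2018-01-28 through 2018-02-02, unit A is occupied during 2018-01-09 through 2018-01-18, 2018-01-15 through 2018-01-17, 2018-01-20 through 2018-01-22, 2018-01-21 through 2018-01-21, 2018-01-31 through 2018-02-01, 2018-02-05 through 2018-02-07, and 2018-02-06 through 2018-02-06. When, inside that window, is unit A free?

2018-01-28 through 2018-01-30, 2018-02-02 through 2018-02-02

Covered (merged): 2018-01-09 through 2018-01-18, 2018-01-20 through 2018-01-22, 2018-01-31 through 2018-02-01, 2018-02-05 through 2018-02-07.
Uncovered inside 2018-01-28 through 2018-02-02: 2018-01-28 through 2018-01-30, 2018-02-02 through 2018-02-02.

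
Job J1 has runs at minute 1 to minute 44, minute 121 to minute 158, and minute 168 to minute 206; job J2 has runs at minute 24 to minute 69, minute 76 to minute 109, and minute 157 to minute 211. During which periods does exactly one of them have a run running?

A \ B = minute 1 to minute 24, minute 121 to minute 157.
B \ A = minute 44 to minute 69, minute 76 to minute 109, minute 158 to minute 168, minute 206 to minute 211.
Union of the two gives the symmetric difference.

minute 1 to minute 24, minute 44 to minute 69, minute 76 to minute 109, minute 121 to minute 157, minute 158 to minute 168, minute 206 to minute 211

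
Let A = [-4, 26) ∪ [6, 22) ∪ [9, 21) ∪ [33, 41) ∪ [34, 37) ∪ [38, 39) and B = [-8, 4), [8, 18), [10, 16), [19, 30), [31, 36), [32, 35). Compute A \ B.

A, merged: [-4, 26), [33, 41).
B, merged: [-8, 4), [8, 18), [19, 30), [31, 36).
[-4, 26) with B removed leaves [4, 8), [18, 19).
[33, 41) with B removed leaves [36, 41).

[4, 8) ∪ [18, 19) ∪ [36, 41)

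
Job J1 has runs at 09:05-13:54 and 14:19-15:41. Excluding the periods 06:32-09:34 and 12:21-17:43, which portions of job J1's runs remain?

09:05–13:54 with B removed leaves 09:34–12:21.
14:19–15:41 lies entirely inside B → drops out.

09:34–12:21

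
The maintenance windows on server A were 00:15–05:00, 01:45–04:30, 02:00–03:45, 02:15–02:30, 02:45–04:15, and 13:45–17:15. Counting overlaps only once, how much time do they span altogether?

Merged: 00:15-05:00, 13:45-17:15.
Lengths: 4 h 45 min + 3 h 30 min = 8 h 15 min.

8 h 15 min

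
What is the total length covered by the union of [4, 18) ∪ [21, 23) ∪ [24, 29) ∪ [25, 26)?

Merged: [4, 18), [21, 23), [24, 29).
Lengths: 14 + 2 + 5 = 21.

21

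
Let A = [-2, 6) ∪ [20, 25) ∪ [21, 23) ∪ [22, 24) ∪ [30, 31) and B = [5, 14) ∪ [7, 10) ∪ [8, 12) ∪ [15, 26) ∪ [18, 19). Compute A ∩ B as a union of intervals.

First set merges to [-2, 6), [20, 25), [30, 31).
Second set merges to [5, 14), [15, 26).
[-2, 6) overlaps B on [5, 6).
[20, 25) overlaps B on [20, 25).
[30, 31) falls entirely outside B.

[5, 6) ∪ [20, 25)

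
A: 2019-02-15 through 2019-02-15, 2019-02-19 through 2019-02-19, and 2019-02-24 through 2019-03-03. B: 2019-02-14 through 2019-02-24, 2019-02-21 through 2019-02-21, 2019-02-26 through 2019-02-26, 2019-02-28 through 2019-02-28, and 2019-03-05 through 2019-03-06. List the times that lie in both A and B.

B, merged: 2019-02-14 through 2019-02-24, 2019-02-26 through 2019-02-26, 2019-02-28 through 2019-02-28, 2019-03-05 through 2019-03-06.
2019-02-15 through 2019-02-15 meets the second set on 2019-02-15 through 2019-02-15.
2019-02-19 through 2019-02-19 meets the second set on 2019-02-19 through 2019-02-19.
2019-02-24 through 2019-03-03 meets the second set on 2019-02-24 through 2019-02-24, 2019-02-26 through 2019-02-26, 2019-02-28 through 2019-02-28.

2019-02-15 through 2019-02-15, 2019-02-19 through 2019-02-19, 2019-02-24 through 2019-02-24, 2019-02-26 through 2019-02-26, 2019-02-28 through 2019-02-28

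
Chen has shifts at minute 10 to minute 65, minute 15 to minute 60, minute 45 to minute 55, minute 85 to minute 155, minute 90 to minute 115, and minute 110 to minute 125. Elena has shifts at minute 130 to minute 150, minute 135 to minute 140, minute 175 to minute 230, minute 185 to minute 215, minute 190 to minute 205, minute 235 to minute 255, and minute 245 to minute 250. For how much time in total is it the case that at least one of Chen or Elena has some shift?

200 minutes

Merge the first list: minute 10 to minute 65, minute 85 to minute 155.
Merge the second list: minute 130 to minute 150, minute 175 to minute 230, minute 235 to minute 255.
A ∪ B = minute 10 to minute 65, minute 85 to minute 155, minute 175 to minute 230, minute 235 to minute 255.
Total: 55 minutes + 70 minutes + 55 minutes + 20 minutes = 200 minutes.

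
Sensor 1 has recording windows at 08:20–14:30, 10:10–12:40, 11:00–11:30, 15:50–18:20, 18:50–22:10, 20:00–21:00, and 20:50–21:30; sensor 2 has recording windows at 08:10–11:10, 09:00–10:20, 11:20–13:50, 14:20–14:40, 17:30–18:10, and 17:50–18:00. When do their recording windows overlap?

First set merges to 08:20–14:30, 15:50–18:20, 18:50–22:10.
Second set merges to 08:10–11:10, 11:20–13:50, 14:20–14:40, 17:30–18:10.
08:20–14:30 overlaps B on 08:20–11:10, 11:20–13:50, 14:20–14:30.
15:50–18:20 overlaps B on 17:30–18:10.
18:50–22:10 falls entirely outside B.

08:20–11:10, 11:20–13:50, 14:20–14:30, 17:30–18:10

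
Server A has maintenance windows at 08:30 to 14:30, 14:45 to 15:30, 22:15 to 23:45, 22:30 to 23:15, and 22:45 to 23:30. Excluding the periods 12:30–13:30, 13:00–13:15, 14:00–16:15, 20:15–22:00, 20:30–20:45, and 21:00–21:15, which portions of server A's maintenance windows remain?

08:30-12:30, 13:30-14:00, 22:15-23:45

Merge the first list: 08:30-14:30, 14:45-15:30, 22:15-23:45.
Merge the second list: 12:30-13:30, 14:00-16:15, 20:15-22:00.
08:30-14:30 minus B → 08:30-12:30, 13:30-14:00.
14:45-15:30: fully covered by B → removed.
22:15-23:45: no B overlap → unchanged.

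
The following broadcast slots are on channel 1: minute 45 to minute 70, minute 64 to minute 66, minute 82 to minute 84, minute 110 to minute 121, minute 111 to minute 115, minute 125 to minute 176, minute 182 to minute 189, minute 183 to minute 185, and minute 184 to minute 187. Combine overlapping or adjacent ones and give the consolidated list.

minute 64 to minute 66 overlaps/touches minute 45 to minute 70 → extend to minute 45 to minute 70.
minute 82 to minute 84 is disjoint → start new block.
minute 110 to minute 121 is disjoint → start new block.
minute 111 to minute 115 overlaps/touches minute 110 to minute 121 → extend to minute 110 to minute 121.
minute 125 to minute 176 is disjoint → start new block.
minute 182 to minute 189 is disjoint → start new block.
minute 183 to minute 185 overlaps/touches minute 182 to minute 189 → extend to minute 182 to minute 189.
minute 184 to minute 187 overlaps/touches minute 182 to minute 189 → extend to minute 182 to minute 189.

minute 45 to minute 70, minute 82 to minute 84, minute 110 to minute 121, minute 125 to minute 176, minute 182 to minute 189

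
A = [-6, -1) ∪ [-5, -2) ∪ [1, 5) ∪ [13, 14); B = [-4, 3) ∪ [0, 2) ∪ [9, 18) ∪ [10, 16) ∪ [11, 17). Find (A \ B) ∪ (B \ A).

[-6, -4) ∪ [-1, 1) ∪ [3, 5) ∪ [9, 13) ∪ [14, 18)

Merge the first list: [-6, -1), [1, 5), [13, 14).
Merge the second list: [-4, 3), [9, 18).
A but not B: [-6, -4), [3, 5).
B but not A: [-1, 1), [9, 13), [14, 18).
Combining gives A △ B.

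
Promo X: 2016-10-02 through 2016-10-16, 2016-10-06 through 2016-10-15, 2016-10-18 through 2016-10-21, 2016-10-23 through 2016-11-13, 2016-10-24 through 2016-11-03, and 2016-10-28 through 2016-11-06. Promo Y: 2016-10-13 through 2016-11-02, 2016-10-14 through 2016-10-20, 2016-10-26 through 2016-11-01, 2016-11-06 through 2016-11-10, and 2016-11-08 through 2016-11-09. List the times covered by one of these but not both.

A, merged: 2016-10-02 through 2016-10-16, 2016-10-18 through 2016-10-21, 2016-10-23 through 2016-11-13.
B, merged: 2016-10-13 through 2016-11-02, 2016-11-06 through 2016-11-10.
A but not B: 2016-10-02 through 2016-10-12, 2016-11-03 through 2016-11-05, 2016-11-11 through 2016-11-13.
B but not A: 2016-10-17 through 2016-10-17, 2016-10-22 through 2016-10-22.
Combining gives A △ B.

2016-10-02 through 2016-10-12, 2016-10-17 through 2016-10-17, 2016-10-22 through 2016-10-22, 2016-11-03 through 2016-11-05, 2016-11-11 through 2016-11-13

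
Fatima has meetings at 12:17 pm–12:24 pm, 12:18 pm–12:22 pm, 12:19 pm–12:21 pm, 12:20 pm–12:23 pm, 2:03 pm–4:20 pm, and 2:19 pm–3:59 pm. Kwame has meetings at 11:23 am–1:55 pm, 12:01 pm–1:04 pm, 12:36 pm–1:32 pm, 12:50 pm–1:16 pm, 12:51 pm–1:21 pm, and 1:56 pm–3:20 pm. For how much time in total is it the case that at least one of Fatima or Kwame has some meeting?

A, merged: 12:17 pm–12:24 pm, 2:03 pm–4:20 pm.
B, merged: 11:23 am–1:55 pm, 1:56 pm–3:20 pm.
A ∪ B = 11:23 am–1:55 pm, 1:56 pm–4:20 pm.
Total: 2 h 32 min + 2 h 24 min = 4 h 56 min.

4 h 56 min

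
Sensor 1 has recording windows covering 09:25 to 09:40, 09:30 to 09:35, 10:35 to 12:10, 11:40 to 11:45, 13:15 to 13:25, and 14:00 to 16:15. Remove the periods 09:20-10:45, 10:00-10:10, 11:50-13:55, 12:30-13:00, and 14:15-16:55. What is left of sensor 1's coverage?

10:45-11:50, 14:00-14:15

A, merged: 09:25-09:40, 10:35-12:10, 13:15-13:25, 14:00-16:15.
B, merged: 09:20-10:45, 11:50-13:55, 14:15-16:55.
09:25-09:40: fully covered by B → removed.
10:35-12:10 minus B → 10:45-11:50.
13:15-13:25: fully covered by B → removed.
14:00-16:15 minus B → 14:00-14:15.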